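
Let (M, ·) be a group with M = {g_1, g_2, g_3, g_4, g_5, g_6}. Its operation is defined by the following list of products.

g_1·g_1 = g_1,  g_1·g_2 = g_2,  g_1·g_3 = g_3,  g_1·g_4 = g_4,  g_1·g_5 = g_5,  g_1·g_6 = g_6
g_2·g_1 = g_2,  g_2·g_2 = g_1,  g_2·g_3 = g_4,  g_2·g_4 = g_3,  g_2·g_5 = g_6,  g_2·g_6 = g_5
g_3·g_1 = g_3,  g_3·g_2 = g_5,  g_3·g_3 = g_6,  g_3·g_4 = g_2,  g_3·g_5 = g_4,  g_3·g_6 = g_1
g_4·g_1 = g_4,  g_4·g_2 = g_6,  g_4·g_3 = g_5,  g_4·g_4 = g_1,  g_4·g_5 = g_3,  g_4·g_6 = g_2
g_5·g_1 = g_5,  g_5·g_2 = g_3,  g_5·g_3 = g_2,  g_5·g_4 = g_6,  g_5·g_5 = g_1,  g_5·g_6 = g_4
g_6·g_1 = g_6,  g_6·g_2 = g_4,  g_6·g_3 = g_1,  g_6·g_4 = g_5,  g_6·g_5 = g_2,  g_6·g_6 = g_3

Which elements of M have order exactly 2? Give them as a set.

{g_2, g_4, g_5}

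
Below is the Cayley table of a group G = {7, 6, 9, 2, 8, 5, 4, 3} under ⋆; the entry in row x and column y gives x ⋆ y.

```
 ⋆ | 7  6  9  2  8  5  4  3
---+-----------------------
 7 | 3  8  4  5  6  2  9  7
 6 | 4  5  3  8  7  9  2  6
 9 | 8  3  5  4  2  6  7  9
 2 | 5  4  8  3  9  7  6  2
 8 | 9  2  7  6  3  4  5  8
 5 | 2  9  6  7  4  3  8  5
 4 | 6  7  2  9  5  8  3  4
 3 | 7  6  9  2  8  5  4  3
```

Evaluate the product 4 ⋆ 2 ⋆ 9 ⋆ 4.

8

4 ⋆ 2 = 9
9 ⋆ 9 = 5
5 ⋆ 4 = 8
(Structurally, G here is isomorphic to the dihedral group D_4.)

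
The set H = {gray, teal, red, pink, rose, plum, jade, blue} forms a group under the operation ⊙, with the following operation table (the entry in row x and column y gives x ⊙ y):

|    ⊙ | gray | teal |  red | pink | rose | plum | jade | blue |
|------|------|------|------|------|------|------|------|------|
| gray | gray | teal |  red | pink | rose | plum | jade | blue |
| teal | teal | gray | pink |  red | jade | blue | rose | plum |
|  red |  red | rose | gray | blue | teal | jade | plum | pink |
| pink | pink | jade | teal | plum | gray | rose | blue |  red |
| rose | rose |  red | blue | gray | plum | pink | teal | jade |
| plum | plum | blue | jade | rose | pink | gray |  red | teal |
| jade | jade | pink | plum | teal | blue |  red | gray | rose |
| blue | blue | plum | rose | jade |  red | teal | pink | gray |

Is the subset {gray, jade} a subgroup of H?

Yes

{gray, jade} contains the identity gray.
Checking products: every product of two elements of {gray, jade} (read from the table) lies in {gray, jade}, so the set is closed.
In a finite group, a nonempty closed subset is a subgroup. So {gray, jade} ≤ H.
(Structurally, H here is isomorphic to the dihedral group D_4.)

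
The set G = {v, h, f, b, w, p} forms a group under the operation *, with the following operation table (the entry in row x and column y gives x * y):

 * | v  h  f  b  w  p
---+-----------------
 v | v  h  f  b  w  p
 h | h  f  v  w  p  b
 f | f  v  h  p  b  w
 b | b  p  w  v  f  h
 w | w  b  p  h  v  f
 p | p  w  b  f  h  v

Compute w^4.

v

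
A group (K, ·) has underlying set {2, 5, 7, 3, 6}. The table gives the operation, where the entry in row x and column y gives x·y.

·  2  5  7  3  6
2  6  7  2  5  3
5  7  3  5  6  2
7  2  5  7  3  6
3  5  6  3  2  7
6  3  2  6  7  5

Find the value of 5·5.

3

Read row 5, column 5: 5·5 = 3.
(Structurally, K here is isomorphic to the cyclic group Z_5.)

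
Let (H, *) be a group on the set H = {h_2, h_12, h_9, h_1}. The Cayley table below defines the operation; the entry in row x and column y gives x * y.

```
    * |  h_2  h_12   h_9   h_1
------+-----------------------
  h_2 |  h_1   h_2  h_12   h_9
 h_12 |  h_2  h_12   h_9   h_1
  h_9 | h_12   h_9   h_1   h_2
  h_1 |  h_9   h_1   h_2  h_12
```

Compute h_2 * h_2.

h_1

Read row h_2, column h_2: h_2 * h_2 = h_1.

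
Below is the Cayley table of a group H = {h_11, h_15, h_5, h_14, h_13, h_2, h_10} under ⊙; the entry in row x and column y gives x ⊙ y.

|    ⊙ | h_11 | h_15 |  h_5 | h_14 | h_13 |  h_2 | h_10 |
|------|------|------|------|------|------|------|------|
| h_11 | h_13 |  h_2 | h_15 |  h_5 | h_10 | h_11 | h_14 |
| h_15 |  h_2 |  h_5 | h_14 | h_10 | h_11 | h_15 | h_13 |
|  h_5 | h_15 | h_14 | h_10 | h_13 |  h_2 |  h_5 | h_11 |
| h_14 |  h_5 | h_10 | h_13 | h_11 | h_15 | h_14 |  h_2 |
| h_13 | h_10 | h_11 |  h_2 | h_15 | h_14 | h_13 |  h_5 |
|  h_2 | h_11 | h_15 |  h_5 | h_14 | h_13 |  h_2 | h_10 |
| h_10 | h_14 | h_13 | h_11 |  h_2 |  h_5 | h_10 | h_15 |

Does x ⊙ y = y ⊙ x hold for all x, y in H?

Check whether the table is symmetric across its main diagonal.
Every entry (row x, col y) equals the entry (row y, col x), so H is abelian.

Yes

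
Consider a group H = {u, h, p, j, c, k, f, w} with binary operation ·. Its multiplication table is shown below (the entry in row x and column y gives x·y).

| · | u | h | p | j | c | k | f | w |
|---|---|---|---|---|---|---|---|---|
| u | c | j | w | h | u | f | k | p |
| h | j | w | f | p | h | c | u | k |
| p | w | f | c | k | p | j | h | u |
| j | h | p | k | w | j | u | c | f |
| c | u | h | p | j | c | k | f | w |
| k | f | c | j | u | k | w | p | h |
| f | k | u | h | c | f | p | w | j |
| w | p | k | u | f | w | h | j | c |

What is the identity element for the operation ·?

c

The identity e satisfies e·x = x for all x, so its row in the table reproduces the column headers.
Row c reads: u, h, p, j, c, k, f, w — exactly the header order. So c is the identity.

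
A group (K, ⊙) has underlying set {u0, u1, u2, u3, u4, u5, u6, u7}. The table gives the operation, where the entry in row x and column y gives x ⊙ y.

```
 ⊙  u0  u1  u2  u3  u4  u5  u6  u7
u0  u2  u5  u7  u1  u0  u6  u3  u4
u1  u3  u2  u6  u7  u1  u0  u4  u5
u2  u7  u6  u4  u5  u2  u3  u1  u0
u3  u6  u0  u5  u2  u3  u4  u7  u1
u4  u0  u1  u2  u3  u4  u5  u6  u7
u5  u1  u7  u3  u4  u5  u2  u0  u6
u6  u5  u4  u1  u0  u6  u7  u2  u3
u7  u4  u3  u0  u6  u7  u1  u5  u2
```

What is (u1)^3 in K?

u6

u1^1 = u1
u1^2 = u1 ⊙ u1 = u2
u1^3 = u2 ⊙ u1 = u6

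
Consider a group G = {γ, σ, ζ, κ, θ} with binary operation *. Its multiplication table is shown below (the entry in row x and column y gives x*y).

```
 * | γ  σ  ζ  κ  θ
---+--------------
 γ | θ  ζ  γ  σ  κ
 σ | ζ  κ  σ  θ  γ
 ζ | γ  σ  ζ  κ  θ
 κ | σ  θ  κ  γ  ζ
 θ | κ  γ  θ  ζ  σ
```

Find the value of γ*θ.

κ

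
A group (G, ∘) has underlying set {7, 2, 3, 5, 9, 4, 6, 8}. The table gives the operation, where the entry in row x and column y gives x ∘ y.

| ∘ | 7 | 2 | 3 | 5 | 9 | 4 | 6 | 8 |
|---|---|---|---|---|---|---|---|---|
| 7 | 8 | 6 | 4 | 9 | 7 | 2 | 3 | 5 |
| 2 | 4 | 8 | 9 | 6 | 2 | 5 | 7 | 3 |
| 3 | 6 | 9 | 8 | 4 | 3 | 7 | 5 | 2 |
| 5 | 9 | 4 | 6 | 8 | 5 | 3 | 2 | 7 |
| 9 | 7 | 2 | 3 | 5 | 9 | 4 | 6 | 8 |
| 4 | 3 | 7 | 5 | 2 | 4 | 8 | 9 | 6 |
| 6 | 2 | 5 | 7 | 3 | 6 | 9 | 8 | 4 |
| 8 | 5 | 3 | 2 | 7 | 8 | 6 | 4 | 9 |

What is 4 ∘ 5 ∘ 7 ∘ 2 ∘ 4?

2

4 ∘ 5 = 2
2 ∘ 7 = 4
4 ∘ 2 = 7
7 ∘ 4 = 2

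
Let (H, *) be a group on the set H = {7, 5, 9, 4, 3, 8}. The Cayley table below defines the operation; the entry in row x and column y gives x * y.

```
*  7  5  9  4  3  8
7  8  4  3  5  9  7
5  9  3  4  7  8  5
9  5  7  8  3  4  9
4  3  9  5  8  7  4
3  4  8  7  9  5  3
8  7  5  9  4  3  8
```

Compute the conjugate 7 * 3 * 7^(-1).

5

The identity is 8. In row 7, the entry 8 sits in column 7, so 7^(-1) = 7.
7 * 3 = 9
9 * 7 = 5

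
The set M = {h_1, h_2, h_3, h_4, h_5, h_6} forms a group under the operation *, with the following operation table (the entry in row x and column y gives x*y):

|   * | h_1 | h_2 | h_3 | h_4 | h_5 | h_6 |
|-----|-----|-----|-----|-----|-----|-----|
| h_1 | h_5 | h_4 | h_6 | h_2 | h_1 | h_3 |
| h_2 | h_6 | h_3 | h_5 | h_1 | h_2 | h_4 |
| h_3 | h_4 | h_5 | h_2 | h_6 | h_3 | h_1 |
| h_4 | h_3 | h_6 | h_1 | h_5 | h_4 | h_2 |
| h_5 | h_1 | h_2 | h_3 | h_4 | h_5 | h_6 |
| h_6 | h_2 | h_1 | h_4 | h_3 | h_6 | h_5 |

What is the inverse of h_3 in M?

First locate the identity: row h_5 matches the header, so h_5 is the identity.
Scan row h_3 for h_5: h_3*h_2 = h_5. Hence h_3^(-1) = h_2.

h_2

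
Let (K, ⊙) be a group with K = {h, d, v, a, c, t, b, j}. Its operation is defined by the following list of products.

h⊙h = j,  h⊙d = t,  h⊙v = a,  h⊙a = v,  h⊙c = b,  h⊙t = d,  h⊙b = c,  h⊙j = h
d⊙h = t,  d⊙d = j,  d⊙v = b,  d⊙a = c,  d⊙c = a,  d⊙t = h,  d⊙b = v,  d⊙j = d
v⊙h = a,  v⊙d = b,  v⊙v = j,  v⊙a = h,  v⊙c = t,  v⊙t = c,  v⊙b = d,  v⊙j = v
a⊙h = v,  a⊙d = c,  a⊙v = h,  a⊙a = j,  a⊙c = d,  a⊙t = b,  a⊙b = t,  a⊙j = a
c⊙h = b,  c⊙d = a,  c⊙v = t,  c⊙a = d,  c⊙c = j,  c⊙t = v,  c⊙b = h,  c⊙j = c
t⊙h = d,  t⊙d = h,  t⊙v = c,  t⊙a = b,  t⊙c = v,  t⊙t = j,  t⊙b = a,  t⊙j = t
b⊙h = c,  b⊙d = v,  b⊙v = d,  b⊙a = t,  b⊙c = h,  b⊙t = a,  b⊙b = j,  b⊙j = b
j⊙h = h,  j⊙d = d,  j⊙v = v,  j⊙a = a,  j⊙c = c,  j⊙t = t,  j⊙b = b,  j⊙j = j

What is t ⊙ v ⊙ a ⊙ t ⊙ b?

c

t ⊙ v = c
c ⊙ a = d
d ⊙ t = h
h ⊙ b = c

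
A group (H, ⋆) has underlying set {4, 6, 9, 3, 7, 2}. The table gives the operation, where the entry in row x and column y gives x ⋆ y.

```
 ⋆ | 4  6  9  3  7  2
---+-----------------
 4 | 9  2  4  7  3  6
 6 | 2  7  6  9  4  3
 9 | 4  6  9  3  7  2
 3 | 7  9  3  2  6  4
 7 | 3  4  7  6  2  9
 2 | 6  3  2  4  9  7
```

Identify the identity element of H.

The identity e satisfies e ⋆ x = x for all x, so its row in the table reproduces the column headers.
Row 9 reads: 4, 6, 9, 3, 7, 2 — exactly the header order. So 9 is the identity.

9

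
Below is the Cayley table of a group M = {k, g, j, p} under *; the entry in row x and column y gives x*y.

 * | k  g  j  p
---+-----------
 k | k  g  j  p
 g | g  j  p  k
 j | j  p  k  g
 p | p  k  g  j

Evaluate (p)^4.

k

p^1 = p
p^2 = p*p = j
p^3 = j*p = g
p^4 = g*p = k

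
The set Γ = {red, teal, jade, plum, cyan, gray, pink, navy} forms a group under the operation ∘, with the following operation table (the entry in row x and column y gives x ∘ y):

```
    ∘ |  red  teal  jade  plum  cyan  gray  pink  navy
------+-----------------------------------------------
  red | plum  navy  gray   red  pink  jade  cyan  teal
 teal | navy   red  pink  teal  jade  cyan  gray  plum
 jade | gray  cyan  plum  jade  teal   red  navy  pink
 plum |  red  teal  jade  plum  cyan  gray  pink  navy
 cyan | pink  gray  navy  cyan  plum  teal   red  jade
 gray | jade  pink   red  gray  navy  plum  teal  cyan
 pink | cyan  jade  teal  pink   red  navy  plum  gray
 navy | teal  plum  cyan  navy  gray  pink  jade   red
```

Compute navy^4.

navy^1 = navy
navy^2 = navy ∘ navy = red
navy^3 = red ∘ navy = teal
navy^4 = teal ∘ navy = plum
(Structurally, Γ here is isomorphic to the dihedral group D_4.)

plum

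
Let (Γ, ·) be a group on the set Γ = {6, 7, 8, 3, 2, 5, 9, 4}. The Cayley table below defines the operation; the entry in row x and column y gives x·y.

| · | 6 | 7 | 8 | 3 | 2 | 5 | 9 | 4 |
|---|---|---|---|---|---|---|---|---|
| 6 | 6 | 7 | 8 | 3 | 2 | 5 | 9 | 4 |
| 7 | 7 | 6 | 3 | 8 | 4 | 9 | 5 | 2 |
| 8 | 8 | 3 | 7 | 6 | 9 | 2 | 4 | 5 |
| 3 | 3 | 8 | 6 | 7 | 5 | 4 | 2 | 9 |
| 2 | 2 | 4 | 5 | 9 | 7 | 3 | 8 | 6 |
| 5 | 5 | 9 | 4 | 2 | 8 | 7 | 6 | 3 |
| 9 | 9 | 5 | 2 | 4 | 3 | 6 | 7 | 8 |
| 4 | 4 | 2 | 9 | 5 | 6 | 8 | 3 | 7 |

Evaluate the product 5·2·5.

5·2 = 8
8·5 = 2

2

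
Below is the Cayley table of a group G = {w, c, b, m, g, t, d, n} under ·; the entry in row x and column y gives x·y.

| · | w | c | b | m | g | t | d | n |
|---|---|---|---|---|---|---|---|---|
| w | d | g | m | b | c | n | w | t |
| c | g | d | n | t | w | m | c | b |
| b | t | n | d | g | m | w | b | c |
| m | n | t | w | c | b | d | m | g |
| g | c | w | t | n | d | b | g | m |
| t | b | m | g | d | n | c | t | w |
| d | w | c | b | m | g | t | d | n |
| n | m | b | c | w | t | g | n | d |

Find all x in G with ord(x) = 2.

Identity is d. Compute the order of each non-identity element by repeated multiplication:
  w: w → d  (order 2)
  c: c → d  (order 2)
  b: b → d  (order 2)
  m: m → c → t → d  (order 4)
  g: g → d  (order 2)
  t: t → c → m → d  (order 4)
  n: n → d  (order 2)
Elements of order 2: {b, c, g, n, w}.

{b, c, g, n, w}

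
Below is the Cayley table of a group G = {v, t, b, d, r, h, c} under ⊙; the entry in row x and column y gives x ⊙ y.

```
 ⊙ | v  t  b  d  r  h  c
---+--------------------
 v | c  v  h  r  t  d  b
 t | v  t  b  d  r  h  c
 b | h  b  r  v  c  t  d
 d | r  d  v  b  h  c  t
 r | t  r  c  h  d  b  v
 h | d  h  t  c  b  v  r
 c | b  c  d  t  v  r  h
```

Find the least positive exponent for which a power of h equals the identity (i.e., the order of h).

The identity element is t (its row matches the header).
h^1 = h
h^2 = h ⊙ h = v
h^3 = v ⊙ h = d
h^4 = d ⊙ h = c
h^5 = c ⊙ h = r
h^6 = r ⊙ h = b
h^7 = b ⊙ h = t
The first power of h equal to the identity is h^7, so ord(h) = 7.
(Structurally, G here is isomorphic to the cyclic group Z_7.)

7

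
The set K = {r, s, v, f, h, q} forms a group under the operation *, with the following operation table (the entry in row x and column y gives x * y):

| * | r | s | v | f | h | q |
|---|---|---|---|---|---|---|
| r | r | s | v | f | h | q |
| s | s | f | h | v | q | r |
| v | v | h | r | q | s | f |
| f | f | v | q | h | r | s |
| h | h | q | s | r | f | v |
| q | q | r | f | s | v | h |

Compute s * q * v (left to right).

s * q = r
r * v = v

v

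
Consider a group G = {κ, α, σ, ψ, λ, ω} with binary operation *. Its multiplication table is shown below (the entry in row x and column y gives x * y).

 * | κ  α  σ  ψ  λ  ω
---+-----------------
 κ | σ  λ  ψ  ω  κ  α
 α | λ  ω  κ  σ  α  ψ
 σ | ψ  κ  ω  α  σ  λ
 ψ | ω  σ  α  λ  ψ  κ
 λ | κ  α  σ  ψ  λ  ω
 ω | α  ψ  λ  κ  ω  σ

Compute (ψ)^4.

ψ^1 = ψ
ψ^2 = ψ * ψ = λ
ψ^3 = λ * ψ = ψ
ψ^4 = ψ * ψ = λ
(Structurally, G here is isomorphic to the cyclic group Z_6.)

λ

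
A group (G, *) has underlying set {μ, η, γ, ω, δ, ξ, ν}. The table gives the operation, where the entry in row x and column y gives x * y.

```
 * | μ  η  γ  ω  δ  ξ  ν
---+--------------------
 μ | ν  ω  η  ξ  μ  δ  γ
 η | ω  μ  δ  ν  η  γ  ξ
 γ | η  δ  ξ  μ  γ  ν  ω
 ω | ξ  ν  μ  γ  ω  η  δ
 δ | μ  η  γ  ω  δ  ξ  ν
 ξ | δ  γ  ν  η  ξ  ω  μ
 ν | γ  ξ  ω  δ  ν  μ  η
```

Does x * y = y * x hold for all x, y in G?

Check whether the table is symmetric across its main diagonal.
Every entry (row x, col y) equals the entry (row y, col x), so G is abelian.

Yes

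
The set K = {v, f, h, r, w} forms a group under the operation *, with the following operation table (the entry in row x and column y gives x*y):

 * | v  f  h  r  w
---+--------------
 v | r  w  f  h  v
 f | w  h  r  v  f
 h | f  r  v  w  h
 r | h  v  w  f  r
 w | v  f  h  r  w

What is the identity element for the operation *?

w

The identity e satisfies e*x = x for all x, so its row in the table reproduces the column headers.
Row w reads: v, f, h, r, w — exactly the header order. So w is the identity.
(Structurally, K here is isomorphic to the cyclic group Z_5.)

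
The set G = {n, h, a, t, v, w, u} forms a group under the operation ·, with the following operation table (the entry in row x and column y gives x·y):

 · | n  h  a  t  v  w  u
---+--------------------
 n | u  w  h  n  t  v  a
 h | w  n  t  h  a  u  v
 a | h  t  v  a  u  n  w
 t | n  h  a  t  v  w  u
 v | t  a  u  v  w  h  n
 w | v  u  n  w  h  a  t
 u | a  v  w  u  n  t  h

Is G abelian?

Yes

Check whether the table is symmetric across its main diagonal.
Every entry (row x, col y) equals the entry (row y, col x), so G is abelian.
(In fact G ≅ the cyclic group Z_7.)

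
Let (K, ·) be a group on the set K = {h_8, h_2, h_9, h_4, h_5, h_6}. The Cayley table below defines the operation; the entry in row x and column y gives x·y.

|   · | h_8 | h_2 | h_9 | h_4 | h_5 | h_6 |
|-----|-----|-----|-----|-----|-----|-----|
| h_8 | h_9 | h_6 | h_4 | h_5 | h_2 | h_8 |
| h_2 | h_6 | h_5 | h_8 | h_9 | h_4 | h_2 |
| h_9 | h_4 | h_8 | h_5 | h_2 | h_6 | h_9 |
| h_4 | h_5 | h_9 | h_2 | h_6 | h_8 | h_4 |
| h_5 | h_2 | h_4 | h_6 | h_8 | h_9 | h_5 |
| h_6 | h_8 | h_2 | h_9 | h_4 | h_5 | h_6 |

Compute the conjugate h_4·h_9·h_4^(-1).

The identity is h_6. In row h_4, the entry h_6 sits in column h_4, so h_4^(-1) = h_4.
h_4·h_9 = h_2
h_2·h_4 = h_9

h_9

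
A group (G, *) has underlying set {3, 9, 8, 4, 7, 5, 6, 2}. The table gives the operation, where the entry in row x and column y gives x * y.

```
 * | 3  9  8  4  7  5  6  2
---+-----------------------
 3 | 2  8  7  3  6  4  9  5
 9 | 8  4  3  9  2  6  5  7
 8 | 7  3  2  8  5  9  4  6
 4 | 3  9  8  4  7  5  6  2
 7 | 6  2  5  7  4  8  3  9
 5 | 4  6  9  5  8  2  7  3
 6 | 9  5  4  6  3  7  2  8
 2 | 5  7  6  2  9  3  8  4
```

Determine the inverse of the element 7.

7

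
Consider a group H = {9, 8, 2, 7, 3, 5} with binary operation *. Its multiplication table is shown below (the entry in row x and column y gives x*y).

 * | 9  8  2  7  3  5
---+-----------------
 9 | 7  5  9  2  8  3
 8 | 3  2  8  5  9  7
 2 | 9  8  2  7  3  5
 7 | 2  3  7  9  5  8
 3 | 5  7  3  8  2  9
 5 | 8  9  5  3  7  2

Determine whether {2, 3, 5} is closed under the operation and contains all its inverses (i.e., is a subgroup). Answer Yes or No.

No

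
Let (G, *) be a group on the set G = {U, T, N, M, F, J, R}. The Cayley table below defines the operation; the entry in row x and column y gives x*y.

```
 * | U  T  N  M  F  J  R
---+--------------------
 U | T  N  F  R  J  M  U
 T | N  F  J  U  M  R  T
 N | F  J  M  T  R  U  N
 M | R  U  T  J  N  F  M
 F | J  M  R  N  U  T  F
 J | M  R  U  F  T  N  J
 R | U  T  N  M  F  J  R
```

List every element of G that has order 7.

Identity is R. Compute the order of each non-identity element by repeated multiplication:
  U: U → T → N → F → J → M → R  (order 7)
  T: T → F → M → U → N → J → R  (order 7)
  N: N → M → T → J → U → F → R  (order 7)
  M: M → J → F → N → T → U → R  (order 7)
  F: F → U → J → T → M → N → R  (order 7)
  J: J → N → U → M → F → T → R  (order 7)
Elements of order 7: {F, J, M, N, T, U}.
(Structurally, G here is isomorphic to the cyclic group Z_7.)

{F, J, M, N, T, U}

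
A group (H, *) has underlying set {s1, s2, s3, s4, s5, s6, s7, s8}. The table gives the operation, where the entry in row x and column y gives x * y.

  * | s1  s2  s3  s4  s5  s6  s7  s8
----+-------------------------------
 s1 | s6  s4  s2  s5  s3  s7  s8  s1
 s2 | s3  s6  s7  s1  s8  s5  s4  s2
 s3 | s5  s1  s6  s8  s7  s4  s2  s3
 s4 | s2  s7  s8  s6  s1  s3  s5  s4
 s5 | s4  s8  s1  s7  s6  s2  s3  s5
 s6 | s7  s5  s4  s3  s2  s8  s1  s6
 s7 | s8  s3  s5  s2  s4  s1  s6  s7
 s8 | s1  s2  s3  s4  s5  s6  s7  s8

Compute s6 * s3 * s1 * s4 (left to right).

s6 * s3 = s4
s4 * s1 = s2
s2 * s4 = s1

s1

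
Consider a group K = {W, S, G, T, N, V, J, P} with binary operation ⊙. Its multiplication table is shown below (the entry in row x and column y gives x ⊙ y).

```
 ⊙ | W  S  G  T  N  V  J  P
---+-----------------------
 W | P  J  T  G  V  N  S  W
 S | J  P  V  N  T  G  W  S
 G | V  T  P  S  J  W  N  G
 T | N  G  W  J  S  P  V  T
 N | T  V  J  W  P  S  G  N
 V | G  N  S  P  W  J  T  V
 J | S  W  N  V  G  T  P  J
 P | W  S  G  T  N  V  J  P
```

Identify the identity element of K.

The identity e satisfies e ⊙ x = x for all x, so its row in the table reproduces the column headers.
Row P reads: W, S, G, T, N, V, J, P — exactly the header order. So P is the identity.

P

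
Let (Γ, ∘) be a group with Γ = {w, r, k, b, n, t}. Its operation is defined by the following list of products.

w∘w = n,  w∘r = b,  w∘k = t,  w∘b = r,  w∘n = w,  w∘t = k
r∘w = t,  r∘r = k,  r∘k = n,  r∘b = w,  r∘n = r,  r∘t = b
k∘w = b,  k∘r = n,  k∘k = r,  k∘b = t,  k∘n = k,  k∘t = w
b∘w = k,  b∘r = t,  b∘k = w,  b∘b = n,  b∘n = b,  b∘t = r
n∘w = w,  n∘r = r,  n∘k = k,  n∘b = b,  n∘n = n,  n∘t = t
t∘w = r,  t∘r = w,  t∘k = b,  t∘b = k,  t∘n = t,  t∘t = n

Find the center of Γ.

An element z is central iff its row equals its column in the table.
For t: t ∘ k = b ≠ w = k ∘ t, so t ∉ Z.
Checking each element this way leaves Z(Γ) = {n}.

{n}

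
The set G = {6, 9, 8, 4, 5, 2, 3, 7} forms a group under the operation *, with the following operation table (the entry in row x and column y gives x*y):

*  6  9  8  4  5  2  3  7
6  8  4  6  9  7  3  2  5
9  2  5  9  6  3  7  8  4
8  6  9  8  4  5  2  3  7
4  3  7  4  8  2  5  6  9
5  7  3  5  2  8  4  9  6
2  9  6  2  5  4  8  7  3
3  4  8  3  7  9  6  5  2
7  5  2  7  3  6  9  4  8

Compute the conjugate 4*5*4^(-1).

5

The identity is 8. In row 4, the entry 8 sits in column 4, so 4^(-1) = 4.
4*5 = 2
2*4 = 5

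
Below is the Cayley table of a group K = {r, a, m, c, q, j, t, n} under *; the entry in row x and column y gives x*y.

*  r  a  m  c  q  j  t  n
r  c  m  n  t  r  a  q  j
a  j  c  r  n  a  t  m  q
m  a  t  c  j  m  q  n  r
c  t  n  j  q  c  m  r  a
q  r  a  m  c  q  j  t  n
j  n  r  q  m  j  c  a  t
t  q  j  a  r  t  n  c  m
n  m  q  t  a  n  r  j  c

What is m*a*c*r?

c

m*a = t
t*c = r
r*r = c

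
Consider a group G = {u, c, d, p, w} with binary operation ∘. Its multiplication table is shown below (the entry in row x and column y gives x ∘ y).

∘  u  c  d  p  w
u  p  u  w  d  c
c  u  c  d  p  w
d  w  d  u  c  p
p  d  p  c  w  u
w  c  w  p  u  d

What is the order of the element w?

5

The identity element is c (its row matches the header).
w^1 = w
w^2 = w ∘ w = d
w^3 = d ∘ w = p
w^4 = p ∘ w = u
w^5 = u ∘ w = c
The first power of w equal to the identity is w^5, so ord(w) = 5.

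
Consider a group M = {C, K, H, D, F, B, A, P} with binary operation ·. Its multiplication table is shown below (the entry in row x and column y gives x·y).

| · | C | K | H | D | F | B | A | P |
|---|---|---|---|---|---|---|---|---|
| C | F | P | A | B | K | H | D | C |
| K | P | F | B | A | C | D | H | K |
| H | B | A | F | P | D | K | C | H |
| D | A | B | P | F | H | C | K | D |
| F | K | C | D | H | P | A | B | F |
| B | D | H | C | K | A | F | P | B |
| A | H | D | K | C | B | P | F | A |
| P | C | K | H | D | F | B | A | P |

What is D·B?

Read row D, column B: D·B = C.

C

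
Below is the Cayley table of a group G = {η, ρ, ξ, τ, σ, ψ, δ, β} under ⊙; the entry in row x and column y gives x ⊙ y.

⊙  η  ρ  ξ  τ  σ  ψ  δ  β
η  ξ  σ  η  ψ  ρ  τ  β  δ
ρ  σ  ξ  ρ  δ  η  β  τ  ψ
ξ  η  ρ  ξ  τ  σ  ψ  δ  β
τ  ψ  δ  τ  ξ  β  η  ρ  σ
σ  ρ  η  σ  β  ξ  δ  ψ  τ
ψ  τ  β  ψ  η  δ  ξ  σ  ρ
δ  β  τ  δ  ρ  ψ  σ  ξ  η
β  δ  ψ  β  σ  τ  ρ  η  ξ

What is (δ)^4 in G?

ξ

δ^1 = δ
δ^2 = δ ⊙ δ = ξ
δ^3 = ξ ⊙ δ = δ
δ^4 = δ ⊙ δ = ξ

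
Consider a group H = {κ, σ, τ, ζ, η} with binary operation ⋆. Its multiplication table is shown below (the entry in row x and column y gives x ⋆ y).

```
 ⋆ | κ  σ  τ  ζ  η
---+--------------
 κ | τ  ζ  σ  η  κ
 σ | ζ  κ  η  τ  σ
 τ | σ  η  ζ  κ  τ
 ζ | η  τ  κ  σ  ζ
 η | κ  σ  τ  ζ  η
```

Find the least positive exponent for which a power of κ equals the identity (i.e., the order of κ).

The identity element is η (its row matches the header).
κ^1 = κ
κ^2 = κ ⋆ κ = τ
κ^3 = τ ⋆ κ = σ
κ^4 = σ ⋆ κ = ζ
κ^5 = ζ ⋆ κ = η
The first power of κ equal to the identity is κ^5, so ord(κ) = 5.

5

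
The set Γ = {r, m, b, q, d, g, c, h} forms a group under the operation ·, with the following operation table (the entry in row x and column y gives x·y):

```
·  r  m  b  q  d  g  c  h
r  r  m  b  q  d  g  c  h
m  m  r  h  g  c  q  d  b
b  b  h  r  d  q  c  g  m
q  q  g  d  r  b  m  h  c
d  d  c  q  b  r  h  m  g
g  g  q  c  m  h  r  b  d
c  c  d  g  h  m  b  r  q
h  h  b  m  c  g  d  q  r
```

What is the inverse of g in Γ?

First locate the identity: row r matches the header, so r is the identity.
Scan row g for r: g·g = r. Hence g^(-1) = g.

g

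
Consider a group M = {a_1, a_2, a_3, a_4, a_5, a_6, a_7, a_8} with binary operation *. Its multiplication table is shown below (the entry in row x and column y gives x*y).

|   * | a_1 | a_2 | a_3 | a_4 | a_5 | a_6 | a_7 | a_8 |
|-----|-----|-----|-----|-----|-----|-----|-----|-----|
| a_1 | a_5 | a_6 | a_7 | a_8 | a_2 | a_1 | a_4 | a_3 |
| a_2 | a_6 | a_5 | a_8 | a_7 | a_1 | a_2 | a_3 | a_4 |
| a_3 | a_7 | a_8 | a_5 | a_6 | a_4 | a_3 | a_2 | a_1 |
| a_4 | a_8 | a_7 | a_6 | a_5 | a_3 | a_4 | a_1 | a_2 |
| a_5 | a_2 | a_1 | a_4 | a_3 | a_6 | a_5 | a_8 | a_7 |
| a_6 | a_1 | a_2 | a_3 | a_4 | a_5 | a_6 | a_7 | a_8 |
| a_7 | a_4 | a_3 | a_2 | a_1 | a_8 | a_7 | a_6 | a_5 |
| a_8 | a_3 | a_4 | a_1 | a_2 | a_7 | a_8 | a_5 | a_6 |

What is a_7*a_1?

Read row a_7, column a_1: a_7*a_1 = a_4.

a_4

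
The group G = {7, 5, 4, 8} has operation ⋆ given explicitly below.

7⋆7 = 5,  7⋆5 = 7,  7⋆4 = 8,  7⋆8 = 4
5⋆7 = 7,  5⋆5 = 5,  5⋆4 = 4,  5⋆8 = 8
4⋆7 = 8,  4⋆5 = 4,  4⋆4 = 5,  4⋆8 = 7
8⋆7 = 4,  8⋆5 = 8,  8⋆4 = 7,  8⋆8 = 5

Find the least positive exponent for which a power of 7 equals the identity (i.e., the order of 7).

The identity element is 5 (its row matches the header).
7^1 = 7
7^2 = 7 ⋆ 7 = 5
The first power of 7 equal to the identity is 7^2, so ord(7) = 2.
(Structurally, G here is isomorphic to the Klein four-group V_4.)

2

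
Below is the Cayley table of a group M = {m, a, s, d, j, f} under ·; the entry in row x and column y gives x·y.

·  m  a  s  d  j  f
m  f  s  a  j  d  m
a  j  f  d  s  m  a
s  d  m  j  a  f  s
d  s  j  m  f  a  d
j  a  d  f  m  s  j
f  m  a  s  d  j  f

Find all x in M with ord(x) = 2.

{a, d, m}

Identity is f. Compute the order of each non-identity element by repeated multiplication:
  m: m → f  (order 2)
  a: a → f  (order 2)
  s: s → j → f  (order 3)
  d: d → f  (order 2)
  j: j → s → f  (order 3)
Elements of order 2: {a, d, m}.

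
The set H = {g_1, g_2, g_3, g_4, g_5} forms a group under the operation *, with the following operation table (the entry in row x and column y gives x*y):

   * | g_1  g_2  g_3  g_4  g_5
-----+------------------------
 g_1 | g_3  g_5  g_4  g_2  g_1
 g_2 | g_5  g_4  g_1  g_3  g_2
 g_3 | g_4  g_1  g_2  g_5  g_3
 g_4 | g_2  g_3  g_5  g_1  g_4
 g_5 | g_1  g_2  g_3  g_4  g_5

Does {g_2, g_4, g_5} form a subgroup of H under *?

No

g_4*g_4 = g_1, which is not in {g_2, g_4, g_5}.
The subset is not closed under *, so it is not a subgroup.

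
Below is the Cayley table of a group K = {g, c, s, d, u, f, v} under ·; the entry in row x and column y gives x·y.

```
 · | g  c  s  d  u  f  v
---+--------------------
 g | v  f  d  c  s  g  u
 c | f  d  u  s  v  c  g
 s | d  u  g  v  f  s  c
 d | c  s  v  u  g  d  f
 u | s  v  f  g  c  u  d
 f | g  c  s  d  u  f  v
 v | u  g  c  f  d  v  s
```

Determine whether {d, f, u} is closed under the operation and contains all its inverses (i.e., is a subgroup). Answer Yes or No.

No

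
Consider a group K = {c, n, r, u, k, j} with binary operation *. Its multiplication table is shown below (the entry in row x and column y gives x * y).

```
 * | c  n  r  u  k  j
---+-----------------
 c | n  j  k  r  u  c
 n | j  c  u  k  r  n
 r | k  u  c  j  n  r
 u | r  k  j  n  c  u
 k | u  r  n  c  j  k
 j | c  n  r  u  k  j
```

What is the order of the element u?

The identity element is j (its row matches the header).
u^1 = u
u^2 = u * u = n
u^3 = n * u = k
u^4 = k * u = c
u^5 = c * u = r
u^6 = r * u = j
The first power of u equal to the identity is u^6, so ord(u) = 6.

6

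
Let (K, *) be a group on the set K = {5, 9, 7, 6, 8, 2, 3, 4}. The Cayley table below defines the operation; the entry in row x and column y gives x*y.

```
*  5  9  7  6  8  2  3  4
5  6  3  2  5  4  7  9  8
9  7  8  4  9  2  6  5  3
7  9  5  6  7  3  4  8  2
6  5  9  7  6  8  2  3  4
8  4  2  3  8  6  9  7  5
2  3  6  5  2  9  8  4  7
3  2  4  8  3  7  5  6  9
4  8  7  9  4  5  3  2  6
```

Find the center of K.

{6, 8}

An element z is central iff its row equals its column in the table.
For 7: 7*9 = 5 ≠ 4 = 9*7, so 7 ∉ Z.
Checking each element this way leaves Z(K) = {6, 8}.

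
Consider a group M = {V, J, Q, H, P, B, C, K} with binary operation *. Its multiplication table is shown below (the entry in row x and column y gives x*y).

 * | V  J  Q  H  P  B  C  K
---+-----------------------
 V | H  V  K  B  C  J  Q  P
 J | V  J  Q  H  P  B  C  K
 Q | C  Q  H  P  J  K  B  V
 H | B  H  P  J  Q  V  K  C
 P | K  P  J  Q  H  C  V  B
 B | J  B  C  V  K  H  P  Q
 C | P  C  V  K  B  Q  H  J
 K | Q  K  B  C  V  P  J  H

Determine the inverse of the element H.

H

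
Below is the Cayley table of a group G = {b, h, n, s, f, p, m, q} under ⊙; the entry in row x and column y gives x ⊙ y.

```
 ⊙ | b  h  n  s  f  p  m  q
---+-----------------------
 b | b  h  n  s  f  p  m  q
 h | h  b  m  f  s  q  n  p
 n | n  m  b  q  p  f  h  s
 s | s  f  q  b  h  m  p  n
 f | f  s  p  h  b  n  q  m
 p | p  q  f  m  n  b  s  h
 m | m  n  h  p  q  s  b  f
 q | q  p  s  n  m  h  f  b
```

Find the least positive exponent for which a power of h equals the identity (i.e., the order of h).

The identity element is b (its row matches the header).
h^1 = h
h^2 = h ⊙ h = b
The first power of h equal to the identity is h^2, so ord(h) = 2.

2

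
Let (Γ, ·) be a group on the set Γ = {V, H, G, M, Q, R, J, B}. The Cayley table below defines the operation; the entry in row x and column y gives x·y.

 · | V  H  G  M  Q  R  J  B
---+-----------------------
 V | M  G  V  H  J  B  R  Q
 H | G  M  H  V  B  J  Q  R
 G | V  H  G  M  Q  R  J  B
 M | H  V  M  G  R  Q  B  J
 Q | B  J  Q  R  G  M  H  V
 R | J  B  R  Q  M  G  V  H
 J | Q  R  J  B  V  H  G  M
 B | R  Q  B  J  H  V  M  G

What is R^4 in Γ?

R^1 = R
R^2 = R·R = G
R^3 = G·R = R
R^4 = R·R = G

G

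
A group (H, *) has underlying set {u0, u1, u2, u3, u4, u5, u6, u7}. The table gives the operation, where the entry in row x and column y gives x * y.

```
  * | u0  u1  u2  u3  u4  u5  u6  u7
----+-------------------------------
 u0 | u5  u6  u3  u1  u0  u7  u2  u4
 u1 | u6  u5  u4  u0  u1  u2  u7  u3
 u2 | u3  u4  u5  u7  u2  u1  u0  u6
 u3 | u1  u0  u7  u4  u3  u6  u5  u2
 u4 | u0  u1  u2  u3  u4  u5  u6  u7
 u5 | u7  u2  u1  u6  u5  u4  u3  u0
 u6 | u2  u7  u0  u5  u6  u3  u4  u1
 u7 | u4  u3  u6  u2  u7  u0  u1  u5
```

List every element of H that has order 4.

{u0, u1, u2, u7}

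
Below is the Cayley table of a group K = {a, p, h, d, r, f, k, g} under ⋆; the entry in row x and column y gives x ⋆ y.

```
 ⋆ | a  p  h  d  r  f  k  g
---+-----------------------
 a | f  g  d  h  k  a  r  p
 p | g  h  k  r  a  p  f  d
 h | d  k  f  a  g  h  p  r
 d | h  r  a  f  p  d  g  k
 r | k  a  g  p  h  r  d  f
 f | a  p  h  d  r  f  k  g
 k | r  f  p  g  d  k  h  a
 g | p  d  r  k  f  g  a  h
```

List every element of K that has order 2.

{a, d, h}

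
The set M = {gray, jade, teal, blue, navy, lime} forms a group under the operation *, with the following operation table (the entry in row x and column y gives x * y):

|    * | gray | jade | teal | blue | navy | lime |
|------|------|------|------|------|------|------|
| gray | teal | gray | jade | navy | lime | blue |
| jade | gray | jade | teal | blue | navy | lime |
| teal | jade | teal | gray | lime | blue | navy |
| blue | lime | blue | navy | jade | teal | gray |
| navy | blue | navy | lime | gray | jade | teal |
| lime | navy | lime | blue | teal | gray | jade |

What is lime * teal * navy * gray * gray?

gray

lime * teal = blue
blue * navy = teal
teal * gray = jade
jade * gray = gray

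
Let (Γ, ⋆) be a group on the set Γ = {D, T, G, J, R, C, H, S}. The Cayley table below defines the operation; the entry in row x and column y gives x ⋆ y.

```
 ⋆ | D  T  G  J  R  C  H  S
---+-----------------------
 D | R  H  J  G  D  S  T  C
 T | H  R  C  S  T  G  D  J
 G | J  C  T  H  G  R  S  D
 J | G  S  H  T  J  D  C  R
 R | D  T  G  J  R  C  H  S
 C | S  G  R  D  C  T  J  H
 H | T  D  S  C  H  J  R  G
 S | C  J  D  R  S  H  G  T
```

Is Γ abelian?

Check whether the table is symmetric across its main diagonal.
Every entry (row x, col y) equals the entry (row y, col x), so Γ is abelian.
(In fact Γ ≅ Z_2 x Z_4.)

Yes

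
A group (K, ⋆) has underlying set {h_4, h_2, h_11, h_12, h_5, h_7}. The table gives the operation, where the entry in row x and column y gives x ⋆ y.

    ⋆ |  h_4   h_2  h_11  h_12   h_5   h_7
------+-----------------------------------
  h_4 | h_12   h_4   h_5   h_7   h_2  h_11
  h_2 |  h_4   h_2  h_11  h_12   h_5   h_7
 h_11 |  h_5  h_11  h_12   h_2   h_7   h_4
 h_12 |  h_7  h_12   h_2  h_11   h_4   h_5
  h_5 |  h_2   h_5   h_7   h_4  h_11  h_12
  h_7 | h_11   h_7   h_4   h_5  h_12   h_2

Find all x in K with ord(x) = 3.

Identity is h_2. Compute the order of each non-identity element by repeated multiplication:
  h_4: h_4 → h_12 → h_7 → h_11 → h_5 → h_2  (order 6)
  h_11: h_11 → h_12 → h_2  (order 3)
  h_12: h_12 → h_11 → h_2  (order 3)
  h_5: h_5 → h_11 → h_7 → h_12 → h_4 → h_2  (order 6)
  h_7: h_7 → h_2  (order 2)
Elements of order 3: {h_11, h_12}.

{h_11, h_12}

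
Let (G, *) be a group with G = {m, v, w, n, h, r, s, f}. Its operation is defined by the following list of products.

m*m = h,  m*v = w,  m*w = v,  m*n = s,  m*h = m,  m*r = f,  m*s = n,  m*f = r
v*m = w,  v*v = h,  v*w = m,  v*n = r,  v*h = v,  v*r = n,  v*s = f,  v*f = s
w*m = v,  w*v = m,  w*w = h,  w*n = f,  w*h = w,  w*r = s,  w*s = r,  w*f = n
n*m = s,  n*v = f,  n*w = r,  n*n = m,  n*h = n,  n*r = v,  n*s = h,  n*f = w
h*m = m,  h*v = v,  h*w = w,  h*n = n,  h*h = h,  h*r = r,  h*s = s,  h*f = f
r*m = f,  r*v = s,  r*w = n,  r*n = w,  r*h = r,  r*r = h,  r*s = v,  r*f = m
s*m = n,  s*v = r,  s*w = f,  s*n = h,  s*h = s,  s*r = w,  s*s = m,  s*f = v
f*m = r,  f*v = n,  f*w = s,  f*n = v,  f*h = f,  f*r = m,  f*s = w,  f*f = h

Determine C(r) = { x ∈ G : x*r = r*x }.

{f, h, m, r}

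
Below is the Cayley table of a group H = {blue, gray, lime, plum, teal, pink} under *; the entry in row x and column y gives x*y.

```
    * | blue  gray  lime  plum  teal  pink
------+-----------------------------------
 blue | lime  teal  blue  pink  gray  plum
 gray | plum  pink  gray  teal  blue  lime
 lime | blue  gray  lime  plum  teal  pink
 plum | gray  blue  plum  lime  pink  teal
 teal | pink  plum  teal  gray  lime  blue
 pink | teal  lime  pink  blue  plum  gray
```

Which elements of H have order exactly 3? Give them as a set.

Identity is lime. Compute the order of each non-identity element by repeated multiplication:
  blue: blue → lime  (order 2)
  gray: gray → pink → lime  (order 3)
  plum: plum → lime  (order 2)
  teal: teal → lime  (order 2)
  pink: pink → gray → lime  (order 3)
Elements of order 3: {gray, pink}.

{gray, pink}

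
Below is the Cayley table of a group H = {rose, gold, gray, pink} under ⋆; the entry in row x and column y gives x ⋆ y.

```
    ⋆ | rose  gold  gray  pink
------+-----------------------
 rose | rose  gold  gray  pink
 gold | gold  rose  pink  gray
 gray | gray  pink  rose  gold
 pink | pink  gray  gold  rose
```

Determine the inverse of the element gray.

First locate the identity: row rose matches the header, so rose is the identity.
Scan row gray for rose: gray ⋆ gray = rose. Hence gray^(-1) = gray.

gray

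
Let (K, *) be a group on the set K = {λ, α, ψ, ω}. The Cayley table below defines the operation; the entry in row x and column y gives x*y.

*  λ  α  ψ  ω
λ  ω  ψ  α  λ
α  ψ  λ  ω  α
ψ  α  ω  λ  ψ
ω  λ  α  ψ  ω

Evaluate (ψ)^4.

ψ^1 = ψ
ψ^2 = ψ*ψ = λ
ψ^3 = λ*ψ = α
ψ^4 = α*ψ = ω
(Structurally, K here is isomorphic to the cyclic group Z_4.)

ω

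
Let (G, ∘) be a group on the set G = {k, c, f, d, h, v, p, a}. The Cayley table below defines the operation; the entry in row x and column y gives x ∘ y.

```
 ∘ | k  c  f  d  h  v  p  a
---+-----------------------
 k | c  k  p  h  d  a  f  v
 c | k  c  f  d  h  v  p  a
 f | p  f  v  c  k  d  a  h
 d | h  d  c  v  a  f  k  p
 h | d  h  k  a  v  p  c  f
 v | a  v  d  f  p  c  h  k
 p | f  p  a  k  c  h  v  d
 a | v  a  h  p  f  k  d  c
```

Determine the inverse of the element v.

First locate the identity: row c matches the header, so c is the identity.
Scan row v for c: v ∘ v = c. Hence v^(-1) = v.

v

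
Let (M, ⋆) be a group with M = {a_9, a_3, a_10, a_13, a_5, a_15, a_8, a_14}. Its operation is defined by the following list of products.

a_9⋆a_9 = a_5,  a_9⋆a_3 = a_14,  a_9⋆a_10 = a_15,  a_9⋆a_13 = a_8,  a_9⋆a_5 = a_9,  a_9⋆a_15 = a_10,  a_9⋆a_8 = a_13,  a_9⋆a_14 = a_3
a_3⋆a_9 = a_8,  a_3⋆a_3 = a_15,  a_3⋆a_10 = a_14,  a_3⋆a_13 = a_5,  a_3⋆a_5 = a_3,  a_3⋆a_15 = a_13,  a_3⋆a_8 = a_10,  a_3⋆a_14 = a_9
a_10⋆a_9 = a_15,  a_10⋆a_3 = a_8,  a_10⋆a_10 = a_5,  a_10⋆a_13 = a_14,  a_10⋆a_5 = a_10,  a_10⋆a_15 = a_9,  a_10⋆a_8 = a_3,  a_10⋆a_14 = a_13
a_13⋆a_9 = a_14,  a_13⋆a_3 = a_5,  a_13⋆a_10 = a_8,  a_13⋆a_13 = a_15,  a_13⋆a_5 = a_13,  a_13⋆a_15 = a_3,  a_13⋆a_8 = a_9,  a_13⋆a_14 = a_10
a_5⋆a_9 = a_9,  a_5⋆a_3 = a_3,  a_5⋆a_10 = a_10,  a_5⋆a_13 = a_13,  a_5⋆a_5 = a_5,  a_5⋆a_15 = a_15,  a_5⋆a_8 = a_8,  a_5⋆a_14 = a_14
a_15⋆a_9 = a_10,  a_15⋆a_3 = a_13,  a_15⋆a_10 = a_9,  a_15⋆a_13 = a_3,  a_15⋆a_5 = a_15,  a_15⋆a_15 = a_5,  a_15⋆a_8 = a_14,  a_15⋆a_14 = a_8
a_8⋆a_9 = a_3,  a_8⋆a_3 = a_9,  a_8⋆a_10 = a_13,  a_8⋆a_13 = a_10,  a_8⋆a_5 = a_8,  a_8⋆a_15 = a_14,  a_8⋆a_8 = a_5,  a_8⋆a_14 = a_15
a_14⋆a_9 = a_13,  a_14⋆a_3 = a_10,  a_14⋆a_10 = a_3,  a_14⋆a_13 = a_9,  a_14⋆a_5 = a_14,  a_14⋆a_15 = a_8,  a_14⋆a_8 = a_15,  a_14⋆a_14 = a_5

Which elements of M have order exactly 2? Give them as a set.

Identity is a_5. Compute the order of each non-identity element by repeated multiplication:
  a_9: a_9 → a_5  (order 2)
  a_3: a_3 → a_15 → a_13 → a_5  (order 4)
  a_10: a_10 → a_5  (order 2)
  a_13: a_13 → a_15 → a_3 → a_5  (order 4)
  a_15: a_15 → a_5  (order 2)
  a_8: a_8 → a_5  (order 2)
  a_14: a_14 → a_5  (order 2)
Elements of order 2: {a_10, a_14, a_15, a_8, a_9}.
(Structurally, M here is isomorphic to the dihedral group D_4.)

{a_10, a_14, a_15, a_8, a_9}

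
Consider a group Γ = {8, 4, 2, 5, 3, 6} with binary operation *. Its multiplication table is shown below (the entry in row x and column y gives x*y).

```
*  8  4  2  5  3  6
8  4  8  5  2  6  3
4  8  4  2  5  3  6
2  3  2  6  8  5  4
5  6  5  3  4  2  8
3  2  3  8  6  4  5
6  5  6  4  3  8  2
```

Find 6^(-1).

2

First locate the identity: row 4 matches the header, so 4 is the identity.
Scan row 6 for 4: 6*2 = 4. Hence 6^(-1) = 2.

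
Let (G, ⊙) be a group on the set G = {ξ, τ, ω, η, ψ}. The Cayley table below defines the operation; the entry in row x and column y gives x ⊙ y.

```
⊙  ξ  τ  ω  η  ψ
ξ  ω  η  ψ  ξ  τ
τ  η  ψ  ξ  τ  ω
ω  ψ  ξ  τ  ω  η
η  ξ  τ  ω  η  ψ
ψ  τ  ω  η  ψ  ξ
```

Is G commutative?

Yes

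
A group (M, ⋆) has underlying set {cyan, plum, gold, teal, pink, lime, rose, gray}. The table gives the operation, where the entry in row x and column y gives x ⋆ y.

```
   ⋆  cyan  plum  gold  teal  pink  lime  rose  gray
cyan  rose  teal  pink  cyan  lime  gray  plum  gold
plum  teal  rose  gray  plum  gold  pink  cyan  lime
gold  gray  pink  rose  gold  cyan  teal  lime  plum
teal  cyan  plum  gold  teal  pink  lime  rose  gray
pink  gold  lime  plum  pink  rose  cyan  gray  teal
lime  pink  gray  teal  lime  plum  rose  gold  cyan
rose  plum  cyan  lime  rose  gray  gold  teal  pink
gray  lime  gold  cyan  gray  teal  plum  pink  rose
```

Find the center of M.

{rose, teal}

An element z is central iff its row equals its column in the table.
For plum: plum ⋆ pink = gold ≠ lime = pink ⋆ plum, so plum ∉ Z.
Checking each element this way leaves Z(M) = {rose, teal}.
(Structurally, M here is isomorphic to the quaternion group Q_8.)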